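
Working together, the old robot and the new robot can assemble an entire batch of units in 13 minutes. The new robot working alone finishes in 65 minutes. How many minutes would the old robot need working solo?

65/4 minutes

Combined rate is 1/13 per minute.
Known contribution: 1/65 per minute.
So the old robot's rate is 1/13 − 1/65 = 4/65, meaning 65/4 minutes alone.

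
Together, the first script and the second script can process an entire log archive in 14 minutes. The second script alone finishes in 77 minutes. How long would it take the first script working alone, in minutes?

154/9 minutes

Combined rate is 1/14 per minute.
Known contribution: 1/77 per minute.
So the first script's rate is 1/14 − 1/77 = 9/154, meaning 154/9 minutes alone.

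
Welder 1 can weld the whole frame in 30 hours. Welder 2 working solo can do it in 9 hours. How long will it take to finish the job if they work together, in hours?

Combined rate: 1/30 + 1/9 = (3 + 10)/90 = 13/90 per hour.
Time = 1 ÷ (13/90) = 90/13 hours.

90/13 hours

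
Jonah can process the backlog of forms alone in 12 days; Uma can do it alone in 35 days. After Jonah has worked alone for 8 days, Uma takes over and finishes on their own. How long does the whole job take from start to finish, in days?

In 8 days Jonah does 8/12 = 2/3 of the job, leaving 1/3.
Uma works at 1/35 per day, so finishing takes 1/3 ÷ 1/35 = 35/3 days.
Total time = 8 + 35/3 = 59/3 days.

59/3 days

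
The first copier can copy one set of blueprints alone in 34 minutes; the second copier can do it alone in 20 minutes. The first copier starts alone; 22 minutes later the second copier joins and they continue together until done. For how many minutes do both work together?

40/9 minutes

In 22 minutes the first copier does 22/34 = 11/17 of the job, leaving 6/17.
The first copier and the second copier together work at 27/340 per minute, so finishing takes 6/17 ÷ 27/340 = 40/9 minutes.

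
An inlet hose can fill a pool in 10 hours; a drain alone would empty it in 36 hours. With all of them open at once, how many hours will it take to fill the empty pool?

180/13 hours

Net rate = 1/10 − 1/36 = (18 − 5)/180 = 13/180 per hour.
Filling time = 1 ÷ (13/180) = 180/13 hours.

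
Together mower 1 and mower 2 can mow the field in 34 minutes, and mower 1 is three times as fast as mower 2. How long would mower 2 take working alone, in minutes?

136 minutes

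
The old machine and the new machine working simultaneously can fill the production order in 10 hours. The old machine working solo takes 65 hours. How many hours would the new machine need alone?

130/11 hours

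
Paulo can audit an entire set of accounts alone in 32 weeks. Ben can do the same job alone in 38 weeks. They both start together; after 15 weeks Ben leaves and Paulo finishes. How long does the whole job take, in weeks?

368/19 weeks

In the first 15 weeks the combined rate is 35/608, so 525/608 of the job is done, leaving 83/608.
After Ben leaves the rate is 1/32 per week; the remaining 83/608 takes 83/19 weeks.
Total = 15 + 83/19 = 368/19 weeks.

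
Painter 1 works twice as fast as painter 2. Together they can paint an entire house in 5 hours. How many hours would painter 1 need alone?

15/2 hours

Let painter 2's rate be r; then painter 1's rate is 2r, so together (2 + 1)r = 3r = 1/5.
Thus r = 1/15 per hour.
Painter 2 alone: 15 hours; painter 1 alone: 15/2 hours.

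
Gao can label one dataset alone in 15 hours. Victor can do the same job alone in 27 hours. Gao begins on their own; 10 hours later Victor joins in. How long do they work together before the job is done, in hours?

45/14 hours

In the first 10 hours Gao alone does 10/15 = 2/3 of the job, leaving 1/3.
Once everyone is working, combined rate: 1/15 + 1/27 = (9 + 5)/135 = 14/135 per hour.
Remaining 1/3 at 14/135 per hour takes 45/14 hours.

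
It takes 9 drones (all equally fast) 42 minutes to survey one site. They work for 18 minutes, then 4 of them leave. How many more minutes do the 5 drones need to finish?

216/5 minutes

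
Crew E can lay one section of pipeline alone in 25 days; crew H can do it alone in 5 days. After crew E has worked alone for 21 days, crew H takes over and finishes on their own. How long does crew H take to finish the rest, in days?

4/5 days

In 21 days crew E does 21/25 of the job, leaving 4/25.
Crew H works at 1/5 per day, so finishing takes 4/25 ÷ 1/5 = 4/5 days.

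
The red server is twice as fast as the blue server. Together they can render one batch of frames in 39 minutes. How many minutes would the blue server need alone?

Let the blue server's rate be r; then the red server's rate is 2r, so together (2 + 1)r = 3r = 1/39.
Thus r = 1/117 per minute.
The blue server alone: 117 minutes; the red server alone: 117/2 minutes.

117 minutes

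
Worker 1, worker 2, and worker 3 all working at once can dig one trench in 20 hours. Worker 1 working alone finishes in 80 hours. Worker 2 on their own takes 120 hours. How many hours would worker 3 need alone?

Combined rate is 1/20 per hour.
Known contribution: 1/80 + 1/120 = (3 + 2)/240 = 5/240 = 1/48 per hour.
So worker 3's rate is 1/20 − 1/48 = 7/240, meaning 240/7 hours alone.

240/7 hours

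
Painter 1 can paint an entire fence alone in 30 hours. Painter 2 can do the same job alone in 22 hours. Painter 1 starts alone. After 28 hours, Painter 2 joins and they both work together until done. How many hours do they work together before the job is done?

11/13 hours

In the first 28 hours Painter 1 alone does 28/30 = 14/15 of the job, leaving 1/15.
Once everyone is working, combined rate: 1/30 + 1/22 = (11 + 15)/330 = 26/330 = 13/165 per hour.
Remaining 1/15 at 13/165 per hour takes 11/13 hours.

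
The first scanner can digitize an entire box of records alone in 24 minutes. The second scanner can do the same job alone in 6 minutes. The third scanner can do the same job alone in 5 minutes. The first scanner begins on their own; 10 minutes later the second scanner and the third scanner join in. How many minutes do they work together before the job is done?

In the first 10 minutes the first scanner alone does 10/24 = 5/12 of the job, leaving 7/12.
Once everyone is working, combined rate: 1/24 + 1/6 + 1/5 = (5 + 20 + 24)/120 = 49/120 per minute.
Remaining 7/12 at 49/120 per minute takes 10/7 minutes.

10/7 minutes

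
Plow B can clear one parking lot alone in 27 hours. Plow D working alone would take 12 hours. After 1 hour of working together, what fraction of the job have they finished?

13/108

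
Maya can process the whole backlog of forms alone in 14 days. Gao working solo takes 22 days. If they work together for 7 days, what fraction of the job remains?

2/11

Combined rate: 1/14 + 1/22 = (11 + 7)/154 = 18/154 = 9/77 per day.
In 7 days they complete 7·9/77 = 9/11 of the job.
So 2/11 remains.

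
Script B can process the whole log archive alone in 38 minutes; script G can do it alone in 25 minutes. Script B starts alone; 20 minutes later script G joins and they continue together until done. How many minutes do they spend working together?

50/7 minutes

In 20 minutes script B does 20/38 = 10/19 of the job, leaving 9/19.
Script B and script G together work at 63/950 per minute, so finishing takes 9/19 ÷ 63/950 = 50/7 minutes.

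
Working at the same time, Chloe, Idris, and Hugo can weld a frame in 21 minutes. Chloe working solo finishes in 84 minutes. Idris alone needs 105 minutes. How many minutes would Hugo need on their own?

Combined rate is 1/21 per minute.
Known contribution: 1/84 + 1/105 = (5 + 4)/420 = 9/420 = 3/140 per minute.
So Hugo's rate is 1/21 − 3/140 = 11/420, meaning 420/11 minutes alone.

420/11 minutes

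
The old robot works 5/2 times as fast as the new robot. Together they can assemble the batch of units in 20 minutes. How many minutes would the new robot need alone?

Let the new robot's rate be r; then the old robot's rate is (5/2)r, so together (5/2 + 1)r = (7/2)r = 1/20.
Thus r = 1/70 per minute.
The new robot alone: 70 minutes; the old robot alone: 28 minutes.

70 minutes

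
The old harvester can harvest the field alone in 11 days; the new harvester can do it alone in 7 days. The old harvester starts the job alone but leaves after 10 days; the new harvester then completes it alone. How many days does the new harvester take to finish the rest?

7/11 days

In 10 days the old harvester does 10/11 of the job, leaving 1/11.
The new harvester works at 1/7 per day, so finishing takes 1/11 ÷ 1/7 = 7/11 days.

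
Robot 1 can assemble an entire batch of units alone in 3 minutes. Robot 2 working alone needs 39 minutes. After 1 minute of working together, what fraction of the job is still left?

Combined rate: 1/3 + 1/39 = (13 + 1)/39 = 14/39 per minute.
In 1 minute they complete 1·14/39 = 14/39 of the job.
So 25/39 remains.

25/39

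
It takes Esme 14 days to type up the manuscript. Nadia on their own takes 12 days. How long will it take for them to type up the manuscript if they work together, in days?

84/13 days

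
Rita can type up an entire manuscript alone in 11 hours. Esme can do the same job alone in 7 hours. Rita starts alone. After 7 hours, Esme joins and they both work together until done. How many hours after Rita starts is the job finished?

77/9 hours

In the first 7 hours Rita alone does 7/11 of the job, leaving 4/11.
Once everyone is working, combined rate: 1/11 + 1/7 = (7 + 11)/77 = 18/77 per hour.
Remaining 4/11 at 18/77 per hour takes 14/9 hours.
Total from the start = 7 + 14/9 = 77/9 hours.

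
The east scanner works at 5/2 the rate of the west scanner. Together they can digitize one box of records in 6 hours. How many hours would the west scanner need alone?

21 hours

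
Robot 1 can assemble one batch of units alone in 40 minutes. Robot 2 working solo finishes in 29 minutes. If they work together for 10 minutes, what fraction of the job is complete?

69/116

Combined rate: 1/40 + 1/29 = (29 + 40)/1160 = 69/1160 per minute.
In 10 minutes they complete 10·69/1160 = 69/116 of the job.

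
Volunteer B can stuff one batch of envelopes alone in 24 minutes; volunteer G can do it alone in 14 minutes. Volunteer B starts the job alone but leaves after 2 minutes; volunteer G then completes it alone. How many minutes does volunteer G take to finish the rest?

In 2 minutes volunteer B does 2/24 = 1/12 of the job, leaving 11/12.
Volunteer G works at 1/14 per minute, so finishing takes 11/12 ÷ 1/14 = 77/6 minutes.

77/6 minutes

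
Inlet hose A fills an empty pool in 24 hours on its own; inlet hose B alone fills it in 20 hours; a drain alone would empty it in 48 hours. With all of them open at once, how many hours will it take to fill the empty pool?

Net rate = 1/24 + 1/20 − 1/48 = (10 + 12 − 5)/240 = 17/240 per hour.
Filling time = 1 ÷ (17/240) = 240/17 hours.

240/17 hours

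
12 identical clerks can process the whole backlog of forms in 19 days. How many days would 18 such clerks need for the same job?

38/3 days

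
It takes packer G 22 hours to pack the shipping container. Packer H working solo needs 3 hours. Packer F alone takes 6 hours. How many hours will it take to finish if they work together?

Combined rate: 1/22 + 1/3 + 1/6 = (3 + 22 + 11)/66 = 36/66 = 6/11 per hour.
Time = 1 ÷ (6/11) = 11/6 hours.

11/6 hours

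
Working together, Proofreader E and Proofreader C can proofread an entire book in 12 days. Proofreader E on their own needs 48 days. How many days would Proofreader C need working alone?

16 days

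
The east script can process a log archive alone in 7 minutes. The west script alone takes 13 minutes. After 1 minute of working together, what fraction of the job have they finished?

Combined rate: 1/7 + 1/13 = (13 + 7)/91 = 20/91 per minute.
In 1 minute they complete 1·20/91 = 20/91 of the job.

20/91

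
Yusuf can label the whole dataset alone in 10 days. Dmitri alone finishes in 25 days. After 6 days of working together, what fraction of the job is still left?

Combined rate: 1/10 + 1/25 = (5 + 2)/50 = 7/50 per day.
In 6 days they complete 6·7/50 = 21/25 of the job.
So 4/25 remains.

4/25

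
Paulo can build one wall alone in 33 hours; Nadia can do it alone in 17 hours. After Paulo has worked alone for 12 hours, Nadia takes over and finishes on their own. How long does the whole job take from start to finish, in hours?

251/11 hours

In 12 hours Paulo does 12/33 = 4/11 of the job, leaving 7/11.
Nadia works at 1/17 per hour, so finishing takes 7/11 ÷ 1/17 = 119/11 hours.
Total time = 12 + 119/11 = 251/11 hours.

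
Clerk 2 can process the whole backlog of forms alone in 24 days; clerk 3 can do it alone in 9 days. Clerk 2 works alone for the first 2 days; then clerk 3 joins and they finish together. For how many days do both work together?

In 2 days clerk 2 does 2/24 = 1/12 of the job, leaving 11/12.
Clerk 2 and clerk 3 together work at 11/72 per day, so finishing takes 11/12 ÷ 11/72 = 6 days.

6 days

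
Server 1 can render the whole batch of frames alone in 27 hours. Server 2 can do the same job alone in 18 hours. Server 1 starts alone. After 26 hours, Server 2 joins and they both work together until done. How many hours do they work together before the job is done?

2/5 hours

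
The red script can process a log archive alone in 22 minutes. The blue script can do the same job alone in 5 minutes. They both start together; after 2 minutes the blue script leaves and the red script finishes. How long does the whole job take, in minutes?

In the first 2 minutes the combined rate is 27/110, so 27/55 of the job is done, leaving 28/55.
After the blue script leaves the rate is 1/22 per minute; the remaining 28/55 takes 56/5 minutes.
Total = 2 + 56/5 = 66/5 minutes.

66/5 minutes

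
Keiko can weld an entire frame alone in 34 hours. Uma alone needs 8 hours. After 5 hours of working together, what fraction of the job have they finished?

105/136

Combined rate: 1/34 + 1/8 = (4 + 17)/136 = 21/136 per hour.
In 5 hours they complete 5·21/136 = 105/136 of the job.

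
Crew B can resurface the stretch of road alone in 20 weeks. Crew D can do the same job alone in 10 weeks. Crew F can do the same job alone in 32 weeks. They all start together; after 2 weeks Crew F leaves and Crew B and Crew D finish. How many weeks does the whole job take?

In the first 2 weeks the combined rate is 29/160, so 29/80 of the job is done, leaving 51/80.
After Crew F leaves the rate is 3/20 per week; the remaining 51/80 takes 17/4 weeks.
Total = 2 + 17/4 = 25/4 weeks.

25/4 weeks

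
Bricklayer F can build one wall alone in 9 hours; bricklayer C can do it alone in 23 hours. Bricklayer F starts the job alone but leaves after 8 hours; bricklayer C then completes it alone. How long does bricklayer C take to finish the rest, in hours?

In 8 hours bricklayer F does 8/9 of the job, leaving 1/9.
Bricklayer C works at 1/23 per hour, so finishing takes 1/9 ÷ 1/23 = 23/9 hours.

23/9 hours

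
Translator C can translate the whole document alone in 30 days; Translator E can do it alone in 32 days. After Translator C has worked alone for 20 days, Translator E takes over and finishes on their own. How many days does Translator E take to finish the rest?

In 20 days Translator C does 20/30 = 2/3 of the job, leaving 1/3.
Translator E works at 1/32 per day, so finishing takes 1/3 ÷ 1/32 = 32/3 days.

32/3 days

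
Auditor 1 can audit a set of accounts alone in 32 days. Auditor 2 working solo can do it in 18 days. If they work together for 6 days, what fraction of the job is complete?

25/48

Combined rate: 1/32 + 1/18 = (9 + 16)/288 = 25/288 per day.
In 6 days they complete 6·25/288 = 25/48 of the job.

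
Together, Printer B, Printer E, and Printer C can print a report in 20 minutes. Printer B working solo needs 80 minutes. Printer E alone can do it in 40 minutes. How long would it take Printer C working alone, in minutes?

80 minutes

Combined rate is 1/20 per minute.
Known contribution: 1/80 + 1/40 = (1 + 2)/80 = 3/80 per minute.
So Printer C's rate is 1/20 − 3/80 = 1/80, meaning 80 minutes alone.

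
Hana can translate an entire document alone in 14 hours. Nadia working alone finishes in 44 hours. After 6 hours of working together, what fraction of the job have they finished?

Combined rate: 1/14 + 1/44 = (22 + 7)/308 = 29/308 per hour.
In 6 hours they complete 6·29/308 = 87/154 of the job.

87/154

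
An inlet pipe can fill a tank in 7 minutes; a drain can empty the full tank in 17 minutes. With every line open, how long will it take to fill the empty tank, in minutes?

119/10 minutes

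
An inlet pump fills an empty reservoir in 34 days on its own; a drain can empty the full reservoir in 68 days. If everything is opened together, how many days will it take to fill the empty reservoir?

68 days

Net rate = 1/34 − 1/68 = (2 − 1)/68 = 1/68 per day.
Filling time = 1 ÷ (1/68) = 68 days.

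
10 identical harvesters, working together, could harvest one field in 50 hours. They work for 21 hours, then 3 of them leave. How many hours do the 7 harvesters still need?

290/7 hours

One harvester does 1/500 of the job per hour.
After 21 hours with 10 harvesters, 21/50 is done (29/50 left).
With 7 harvesters the rate is 7/500, so the rest takes 29/50 ÷ 7/500 = 290/7 hours.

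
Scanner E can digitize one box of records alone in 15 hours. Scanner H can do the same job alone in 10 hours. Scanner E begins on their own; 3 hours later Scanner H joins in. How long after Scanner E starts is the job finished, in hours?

39/5 hours

In the first 3 hours Scanner E alone does 3/15 = 1/5 of the job, leaving 4/5.
Once everyone is working, combined rate: 1/15 + 1/10 = (2 + 3)/30 = 5/30 = 1/6 per hour.
Remaining 4/5 at 1/6 per hour takes 24/5 hours.
Total from the start = 3 + 24/5 = 39/5 hours.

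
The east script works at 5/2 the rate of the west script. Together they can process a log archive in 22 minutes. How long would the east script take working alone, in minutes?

154/5 minutes

Let the west script's rate be r; then the east script's rate is (5/2)r, so together (5/2 + 1)r = (7/2)r = 1/22.
Thus r = 1/77 per minute.
The west script alone: 77 minutes; the east script alone: 154/5 minutes.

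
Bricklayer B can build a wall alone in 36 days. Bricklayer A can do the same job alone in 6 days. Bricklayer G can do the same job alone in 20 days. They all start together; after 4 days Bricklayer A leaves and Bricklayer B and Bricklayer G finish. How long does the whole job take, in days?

30/7 days

In the first 4 days the combined rate is 11/45, so 44/45 of the job is done, leaving 1/45.
After Bricklayer A leaves the rate is 7/90 per day; the remaining 1/45 takes 2/7 days.
Total = 4 + 2/7 = 30/7 days.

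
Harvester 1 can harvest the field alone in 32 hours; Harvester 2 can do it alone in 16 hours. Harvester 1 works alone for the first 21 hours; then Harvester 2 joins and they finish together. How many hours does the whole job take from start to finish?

In 21 hours Harvester 1 does 21/32 of the job, leaving 11/32.
Harvester 1 and Harvester 2 together work at 3/32 per hour, so finishing takes 11/32 ÷ 3/32 = 11/3 hours.
Total time = 21 + 11/3 = 74/3 hours.

74/3 hours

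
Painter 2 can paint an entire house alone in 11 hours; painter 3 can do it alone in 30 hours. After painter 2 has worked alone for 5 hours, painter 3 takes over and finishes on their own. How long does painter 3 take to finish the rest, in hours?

In 5 hours painter 2 does 5/11 of the job, leaving 6/11.
Painter 3 works at 1/30 per hour, so finishing takes 6/11 ÷ 1/30 = 180/11 hours.

180/11 hours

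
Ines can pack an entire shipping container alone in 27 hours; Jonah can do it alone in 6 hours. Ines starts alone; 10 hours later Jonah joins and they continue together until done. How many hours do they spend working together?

34/11 hours

In 10 hours Ines does 10/27 of the job, leaving 17/27.
Ines and Jonah together work at 11/54 per hour, so finishing takes 17/27 ÷ 11/54 = 34/11 hours.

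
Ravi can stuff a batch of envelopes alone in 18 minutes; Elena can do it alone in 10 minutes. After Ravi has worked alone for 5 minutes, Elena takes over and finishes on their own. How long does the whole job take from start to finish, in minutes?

In 5 minutes Ravi does 5/18 of the job, leaving 13/18.
Elena works at 1/10 per minute, so finishing takes 13/18 ÷ 1/10 = 65/9 minutes.
Total time = 5 + 65/9 = 110/9 minutes.

110/9 minutes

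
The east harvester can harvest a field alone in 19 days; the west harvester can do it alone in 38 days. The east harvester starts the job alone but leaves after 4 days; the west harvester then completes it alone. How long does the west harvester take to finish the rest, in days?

30 days

In 4 days the east harvester does 4/19 of the job, leaving 15/19.
The west harvester works at 1/38 per day, so finishing takes 15/19 ÷ 1/38 = 30 days.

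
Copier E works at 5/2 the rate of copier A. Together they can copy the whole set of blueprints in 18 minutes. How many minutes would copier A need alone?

Let copier A's rate be r; then copier E's rate is (5/2)r, so together (5/2 + 1)r = (7/2)r = 1/18.
Thus r = 1/63 per minute.
Copier A alone: 63 minutes; copier E alone: 126/5 minutes.

63 minutes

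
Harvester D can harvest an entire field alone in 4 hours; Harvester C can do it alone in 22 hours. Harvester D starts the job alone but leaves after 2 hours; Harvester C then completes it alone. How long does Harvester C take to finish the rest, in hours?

11 hours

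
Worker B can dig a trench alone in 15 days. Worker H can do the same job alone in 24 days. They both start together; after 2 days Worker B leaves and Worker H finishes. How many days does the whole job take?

104/5 days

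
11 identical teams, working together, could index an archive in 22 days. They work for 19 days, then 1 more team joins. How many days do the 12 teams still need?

11/4 days

One team does 1/242 of the job per day.
After 19 days with 11 teams, 19/22 is done (3/22 left).
With 12 teams the rate is 12/242 = 6/121, so the rest takes 3/22 ÷ 6/121 = 11/4 days.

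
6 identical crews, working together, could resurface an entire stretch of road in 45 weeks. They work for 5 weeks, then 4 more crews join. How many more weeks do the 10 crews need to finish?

24 weeks

One crew does 1/270 of the job per week.
After 5 weeks with 6 crews, 1/9 is done (8/9 left).
With 10 crews the rate is 10/270 = 1/27, so the rest takes 8/9 ÷ 1/27 = 24 weeks.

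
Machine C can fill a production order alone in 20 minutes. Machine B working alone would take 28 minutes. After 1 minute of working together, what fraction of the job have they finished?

3/35

Combined rate: 1/20 + 1/28 = (7 + 5)/140 = 12/140 = 3/35 per minute.
In 1 minute they complete 1·3/35 = 3/35 of the job.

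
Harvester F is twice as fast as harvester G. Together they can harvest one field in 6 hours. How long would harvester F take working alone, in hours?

9 hours

Let harvester G's rate be r; then harvester F's rate is 2r, so together (2 + 1)r = 3r = 1/6.
Thus r = 1/18 per hour.
Harvester G alone: 18 hours; harvester F alone: 9 hours.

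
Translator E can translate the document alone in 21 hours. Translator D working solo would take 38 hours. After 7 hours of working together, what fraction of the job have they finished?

Combined rate: 1/21 + 1/38 = (38 + 21)/798 = 59/798 per hour.
In 7 hours they complete 7·59/798 = 59/114 of the job.

59/114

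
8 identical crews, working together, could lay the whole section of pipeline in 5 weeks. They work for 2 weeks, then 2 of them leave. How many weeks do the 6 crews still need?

4 weeks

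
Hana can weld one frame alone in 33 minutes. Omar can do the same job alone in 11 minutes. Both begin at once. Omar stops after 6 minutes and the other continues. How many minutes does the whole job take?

15 minutes

In the first 6 minutes the combined rate is 4/33, so 8/11 of the job is done, leaving 3/11.
After Omar leaves the rate is 1/33 per minute; the remaining 3/11 takes 9 minutes.
Total = 6 + 9 = 15 minutes.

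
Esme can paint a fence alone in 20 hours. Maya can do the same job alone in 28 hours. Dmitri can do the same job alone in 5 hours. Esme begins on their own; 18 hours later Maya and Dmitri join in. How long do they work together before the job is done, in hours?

7/20 hours

In the first 18 hours Esme alone does 18/20 = 9/10 of the job, leaving 1/10.
Once everyone is working, combined rate: 1/20 + 1/28 + 1/5 = (7 + 5 + 28)/140 = 40/140 = 2/7 per hour.
Remaining 1/10 at 2/7 per hour takes 7/20 hours.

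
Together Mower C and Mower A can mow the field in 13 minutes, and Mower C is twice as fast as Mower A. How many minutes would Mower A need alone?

39 minutes

Let Mower A's rate be r; then Mower C's rate is 2r, so together (2 + 1)r = 3r = 1/13.
Thus r = 1/39 per minute.
Mower A alone: 39 minutes; Mower C alone: 39/2 minutes.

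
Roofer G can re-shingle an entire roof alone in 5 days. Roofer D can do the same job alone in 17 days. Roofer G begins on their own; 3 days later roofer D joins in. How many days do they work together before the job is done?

In the first 3 days roofer G alone does 3/5 of the job, leaving 2/5.
Once everyone is working, combined rate: 1/5 + 1/17 = (17 + 5)/85 = 22/85 per day.
Remaining 2/5 at 22/85 per day takes 17/11 days.

17/11 days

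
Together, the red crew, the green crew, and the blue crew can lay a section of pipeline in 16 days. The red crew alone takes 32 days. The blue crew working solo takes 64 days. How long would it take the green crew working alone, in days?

Combined rate is 1/16 per day.
Known contribution: 1/32 + 1/64 = (2 + 1)/64 = 3/64 per day.
So the green crew's rate is 1/16 − 3/64 = 1/64, meaning 64 days alone.

64 days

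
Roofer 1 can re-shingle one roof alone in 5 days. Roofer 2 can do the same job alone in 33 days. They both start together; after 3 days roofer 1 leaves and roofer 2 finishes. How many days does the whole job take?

In the first 3 days the combined rate is 38/165, so 38/55 of the job is done, leaving 17/55.
After roofer 1 leaves the rate is 1/33 per day; the remaining 17/55 takes 51/5 days.
Total = 3 + 51/5 = 66/5 days.

66/5 days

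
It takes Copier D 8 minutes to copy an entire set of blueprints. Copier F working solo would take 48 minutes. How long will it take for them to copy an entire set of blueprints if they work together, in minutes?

Combined rate: 1/8 + 1/48 = (6 + 1)/48 = 7/48 per minute.
Time = 1 ÷ (7/48) = 48/7 minutes.

48/7 minutes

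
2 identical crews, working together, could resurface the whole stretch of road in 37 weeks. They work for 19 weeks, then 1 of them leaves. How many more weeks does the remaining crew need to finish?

36 weeks

One crew does 1/74 of the job per week.
After 19 weeks with 2 crews, 19/37 is done (18/37 left).
With 1 crew the rate is 1/74, so the rest takes 18/37 ÷ 1/74 = 36 weeks.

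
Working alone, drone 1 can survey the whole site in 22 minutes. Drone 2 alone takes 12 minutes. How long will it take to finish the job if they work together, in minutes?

132/17 minutes

With two workers the combined time is the product over the sum: 22·12/(22+12) = 264/34 = 132/17 minutes.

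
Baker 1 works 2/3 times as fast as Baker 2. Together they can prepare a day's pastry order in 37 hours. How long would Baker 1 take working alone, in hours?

Let Baker 2's rate be r; then Baker 1's rate is (2/3)r, so together (2/3 + 1)r = (5/3)r = 1/37.
Thus r = 3/185 per hour.
Baker 2 alone: 185/3 hours; Baker 1 alone: 185/2 hours.

185/2 hours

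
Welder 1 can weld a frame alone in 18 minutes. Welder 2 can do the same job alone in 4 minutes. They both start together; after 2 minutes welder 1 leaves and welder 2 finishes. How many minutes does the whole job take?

32/9 minutes

In the first 2 minutes the combined rate is 11/36, so 11/18 of the job is done, leaving 7/18.
After welder 1 leaves the rate is 1/4 per minute; the remaining 7/18 takes 14/9 minutes.
Total = 2 + 14/9 = 32/9 minutes.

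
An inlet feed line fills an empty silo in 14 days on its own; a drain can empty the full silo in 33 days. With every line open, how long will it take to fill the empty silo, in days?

462/19 days

Net rate = 1/14 − 1/33 = (33 − 14)/462 = 19/462 per day.
Filling time = 1 ÷ (19/462) = 462/19 days.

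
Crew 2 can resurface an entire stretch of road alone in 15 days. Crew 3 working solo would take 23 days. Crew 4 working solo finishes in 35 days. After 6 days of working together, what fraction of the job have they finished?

134/161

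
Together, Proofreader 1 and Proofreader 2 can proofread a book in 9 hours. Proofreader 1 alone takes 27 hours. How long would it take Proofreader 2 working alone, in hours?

27/2 hours

Combined rate is 1/9 per hour.
Known contribution: 1/27 per hour.
So Proofreader 2's rate is 1/9 − 1/27 = 2/27, meaning 27/2 hours alone.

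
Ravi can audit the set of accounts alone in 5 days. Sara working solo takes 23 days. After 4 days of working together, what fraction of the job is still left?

3/115

Combined rate: 1/5 + 1/23 = (23 + 5)/115 = 28/115 per day.
In 4 days they complete 4·28/115 = 112/115 of the job.
So 3/115 remains.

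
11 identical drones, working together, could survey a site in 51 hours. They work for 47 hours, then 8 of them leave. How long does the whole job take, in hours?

185/3 hours

One drone does 1/561 of the job per hour.
After 47 hours with 11 drones, 47/51 is done (4/51 left).
With 3 drones the rate is 3/561 = 1/187, so the rest takes 4/51 ÷ 1/187 = 44/3 hours.
Total = 47 + 44/3 = 185/3 hours.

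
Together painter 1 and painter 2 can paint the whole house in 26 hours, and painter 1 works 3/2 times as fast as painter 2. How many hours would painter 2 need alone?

65 hours

Let painter 2's rate be r; then painter 1's rate is (3/2)r, so together (3/2 + 1)r = (5/2)r = 1/26.
Thus r = 1/65 per hour.
Painter 2 alone: 65 hours; painter 1 alone: 130/3 hours.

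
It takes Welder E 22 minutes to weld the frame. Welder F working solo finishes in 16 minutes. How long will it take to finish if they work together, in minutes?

176/19 minutes

Combined rate: 1/22 + 1/16 = (8 + 11)/176 = 19/176 per minute.
Time = 1 ÷ (19/176) = 176/19 minutes.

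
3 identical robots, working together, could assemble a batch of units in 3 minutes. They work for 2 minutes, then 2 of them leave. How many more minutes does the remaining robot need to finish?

One robot does 1/9 of the job per minute.
After 2 minutes with 3 robots, 2/3 is done (1/3 left).
With 1 robot the rate is 1/9, so the rest takes 1/3 ÷ 1/9 = 3 minutes.

3 minutes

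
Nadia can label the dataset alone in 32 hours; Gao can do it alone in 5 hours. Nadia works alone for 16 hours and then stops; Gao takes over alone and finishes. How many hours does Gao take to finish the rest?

5/2 hours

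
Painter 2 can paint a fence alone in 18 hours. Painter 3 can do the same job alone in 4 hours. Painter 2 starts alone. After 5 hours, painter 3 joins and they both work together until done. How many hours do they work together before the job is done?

26/11 hours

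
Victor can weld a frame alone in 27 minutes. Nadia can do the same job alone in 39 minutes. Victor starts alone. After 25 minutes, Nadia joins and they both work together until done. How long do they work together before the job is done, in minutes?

In the first 25 minutes Victor alone does 25/27 of the job, leaving 2/27.
Once everyone is working, combined rate: 1/27 + 1/39 = (13 + 9)/351 = 22/351 per minute.
Remaining 2/27 at 22/351 per minute takes 13/11 minutes.

13/11 minutes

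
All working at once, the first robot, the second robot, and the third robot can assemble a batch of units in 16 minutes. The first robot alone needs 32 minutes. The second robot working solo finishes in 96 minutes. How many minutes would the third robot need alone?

48 minutes

Combined rate is 1/16 per minute.
Known contribution: 1/32 + 1/96 = (3 + 1)/96 = 4/96 = 1/24 per minute.
So the third robot's rate is 1/16 − 1/24 = 1/48, meaning 48 minutes alone.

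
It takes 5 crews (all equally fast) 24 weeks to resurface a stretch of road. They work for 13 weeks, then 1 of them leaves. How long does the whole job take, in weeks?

One crew does 1/120 of the job per week.
After 13 weeks with 5 crews, 13/24 is done (11/24 left).
With 4 crews the rate is 4/120 = 1/30, so the rest takes 11/24 ÷ 1/30 = 55/4 weeks.
Total = 13 + 55/4 = 107/4 weeks.

107/4 weeks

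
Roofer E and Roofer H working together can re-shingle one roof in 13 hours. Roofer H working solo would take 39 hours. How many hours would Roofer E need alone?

Combined rate is 1/13 per hour.
Known contribution: 1/39 per hour.
So Roofer E's rate is 1/13 − 1/39 = 2/39, meaning 39/2 hours alone.

39/2 hours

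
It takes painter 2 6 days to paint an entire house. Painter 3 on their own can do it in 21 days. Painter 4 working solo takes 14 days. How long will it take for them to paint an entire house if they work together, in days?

7/2 days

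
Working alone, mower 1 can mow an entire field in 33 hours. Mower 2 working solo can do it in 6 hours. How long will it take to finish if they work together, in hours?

66/13 hours

With two workers the combined time is the product over the sum: 33·6/(33+6) = 198/39 = 66/13 hours.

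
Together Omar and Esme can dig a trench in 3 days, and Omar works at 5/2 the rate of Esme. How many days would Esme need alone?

Let Esme's rate be r; then Omar's rate is (5/2)r, so together (5/2 + 1)r = (7/2)r = 1/3.
Thus r = 2/21 per day.
Esme alone: 21/2 days; Omar alone: 21/5 days.

21/2 days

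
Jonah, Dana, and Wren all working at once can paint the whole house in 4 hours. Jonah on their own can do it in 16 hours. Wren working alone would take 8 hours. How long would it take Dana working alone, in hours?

16 hours

Combined rate is 1/4 per hour.
Known contribution: 1/16 + 1/8 = (1 + 2)/16 = 3/16 per hour.
So Dana's rate is 1/4 − 3/16 = 1/16, meaning 16 hours alone.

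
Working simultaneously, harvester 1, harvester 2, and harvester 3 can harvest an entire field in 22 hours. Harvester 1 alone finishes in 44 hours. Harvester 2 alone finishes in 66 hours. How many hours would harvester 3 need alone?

132 hours

Combined rate is 1/22 per hour.
Known contribution: 1/44 + 1/66 = (3 + 2)/132 = 5/132 per hour.
So harvester 3's rate is 1/22 − 5/132 = 1/132, meaning 132 hours alone.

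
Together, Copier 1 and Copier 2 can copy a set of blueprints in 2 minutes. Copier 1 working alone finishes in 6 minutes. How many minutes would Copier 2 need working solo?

Combined rate is 1/2 per minute.
Known contribution: 1/6 per minute.
So Copier 2's rate is 1/2 − 1/6 = 1/3, meaning 3 minutes alone.

3 minutes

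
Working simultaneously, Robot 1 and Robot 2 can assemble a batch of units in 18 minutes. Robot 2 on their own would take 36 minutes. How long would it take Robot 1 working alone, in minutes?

36 minutes

Combined rate is 1/18 per minute.
Known contribution: 1/36 per minute.
So Robot 1's rate is 1/18 − 1/36 = 1/36, meaning 36 minutes alone.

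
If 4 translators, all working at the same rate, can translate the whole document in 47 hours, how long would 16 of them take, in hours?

47/4 hours

Total work is 4·47 = 188 translator-hours.
With 16 translators: 188/16 = 47/4 hours.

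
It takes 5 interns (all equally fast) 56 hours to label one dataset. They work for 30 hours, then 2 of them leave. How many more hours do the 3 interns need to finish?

One intern does 1/280 of the job per hour.
After 30 hours with 5 interns, 15/28 is done (13/28 left).
With 3 interns the rate is 3/280, so the rest takes 13/28 ÷ 3/280 = 130/3 hours.

130/3 hours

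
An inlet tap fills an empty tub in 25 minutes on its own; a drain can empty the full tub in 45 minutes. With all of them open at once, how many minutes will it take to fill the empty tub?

225/4 minutes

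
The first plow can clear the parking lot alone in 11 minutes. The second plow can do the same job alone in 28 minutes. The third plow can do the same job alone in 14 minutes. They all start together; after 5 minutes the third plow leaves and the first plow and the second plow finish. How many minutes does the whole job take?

66/13 minutes

In the first 5 minutes the combined rate is 61/308, so 305/308 of the job is done, leaving 3/308.
After the third plow leaves the rate is 39/308 per minute; the remaining 3/308 takes 1/13 minutes.
Total = 5 + 1/13 = 66/13 minutes.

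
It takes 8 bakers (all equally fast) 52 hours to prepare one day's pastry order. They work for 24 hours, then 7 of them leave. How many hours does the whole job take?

248 hours

One baker does 1/416 of the job per hour.
After 24 hours with 8 bakers, 6/13 is done (7/13 left).
With 1 baker the rate is 1/416, so the rest takes 7/13 ÷ 1/416 = 224 hours.
Total = 24 + 224 = 248 hours.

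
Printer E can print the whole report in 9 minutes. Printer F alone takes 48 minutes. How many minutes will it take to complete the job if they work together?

With two workers the combined time is the product over the sum: 9·48/(9+48) = 432/57 = 144/19 minutes.

144/19 minutes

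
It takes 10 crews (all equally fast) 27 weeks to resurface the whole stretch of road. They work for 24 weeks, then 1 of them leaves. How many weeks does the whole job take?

82/3 weeks

One crew does 1/270 of the job per week.
After 24 weeks with 10 crews, 8/9 is done (1/9 left).
With 9 crews the rate is 9/270 = 1/30, so the rest takes 1/9 ÷ 1/30 = 10/3 weeks.
Total = 24 + 10/3 = 82/3 weeks.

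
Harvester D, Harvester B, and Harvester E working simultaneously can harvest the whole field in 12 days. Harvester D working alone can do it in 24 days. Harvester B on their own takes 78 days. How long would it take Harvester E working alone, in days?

104/3 days

Combined rate is 1/12 per day.
Known contribution: 1/24 + 1/78 = (13 + 4)/312 = 17/312 per day.
So Harvester E's rate is 1/12 − 17/312 = 3/104, meaning 104/3 days alone.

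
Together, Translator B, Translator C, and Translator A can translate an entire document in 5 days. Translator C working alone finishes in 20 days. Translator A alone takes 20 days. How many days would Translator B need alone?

Combined rate is 1/5 per day.
Known contribution: 1/20 + 1/20 = (1 + 1)/20 = 2/20 = 1/10 per day.
So Translator B's rate is 1/5 − 1/10 = 1/10, meaning 10 days alone.

10 days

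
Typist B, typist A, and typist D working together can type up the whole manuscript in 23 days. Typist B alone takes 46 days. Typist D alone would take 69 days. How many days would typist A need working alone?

138 days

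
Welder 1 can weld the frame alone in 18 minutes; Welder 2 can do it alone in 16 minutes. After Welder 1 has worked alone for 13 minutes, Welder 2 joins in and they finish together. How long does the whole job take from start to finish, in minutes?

In 13 minutes Welder 1 does 13/18 of the job, leaving 5/18.
Welder 1 and Welder 2 together work at 17/144 per minute, so finishing takes 5/18 ÷ 17/144 = 40/17 minutes.
Total time = 13 + 40/17 = 261/17 minutes.

261/17 minutes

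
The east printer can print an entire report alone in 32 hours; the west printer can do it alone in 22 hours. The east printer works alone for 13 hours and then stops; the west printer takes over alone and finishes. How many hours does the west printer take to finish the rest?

209/16 hours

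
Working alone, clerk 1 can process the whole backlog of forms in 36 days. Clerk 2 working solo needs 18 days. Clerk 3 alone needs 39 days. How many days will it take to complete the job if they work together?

156/17 days

Combined rate: 1/36 + 1/18 + 1/39 = (13 + 26 + 12)/468 = 51/468 = 17/156 per day.
Time = 1 ÷ (17/156) = 156/17 days.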